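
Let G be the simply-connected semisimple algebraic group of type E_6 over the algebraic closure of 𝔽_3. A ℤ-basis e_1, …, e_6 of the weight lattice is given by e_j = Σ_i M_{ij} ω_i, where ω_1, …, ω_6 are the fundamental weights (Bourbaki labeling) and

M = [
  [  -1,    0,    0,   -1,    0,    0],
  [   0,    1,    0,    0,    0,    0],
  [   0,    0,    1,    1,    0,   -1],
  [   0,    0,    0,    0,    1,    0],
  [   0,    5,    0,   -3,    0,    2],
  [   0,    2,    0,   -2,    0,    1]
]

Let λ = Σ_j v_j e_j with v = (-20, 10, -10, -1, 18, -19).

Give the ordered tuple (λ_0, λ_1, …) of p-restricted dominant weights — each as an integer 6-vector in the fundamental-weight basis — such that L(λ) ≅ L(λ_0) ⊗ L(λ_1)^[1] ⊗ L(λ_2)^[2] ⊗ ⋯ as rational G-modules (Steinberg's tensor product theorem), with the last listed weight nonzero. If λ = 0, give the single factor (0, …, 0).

((0, 1, 2, 0, 0, 0), (1, 0, 2, 0, 2, 1), (2, 1, 0, 2, 1, 0))

In the fundamental-weight basis, λ has coordinates c = M·v (v = (-20, 10, -10, -1, 18, -19)):
  c_1 = -1*-20 + 0*10 + 0*-10 + -1*-1 + 0*18 + 0*-19 = 21
  c_2 = 0*-20 + 1*10 + 0*-10 + 0*-1 + 0*18 + 0*-19 = 10
  c_3 = 0*-20 + 0*10 + 1*-10 + 1*-1 + 0*18 + -1*-19 = 8
  c_4 = 0*-20 + 0*10 + 0*-10 + 0*-1 + 1*18 + 0*-19 = 18
  c_5 = 0*-20 + 5*10 + 0*-10 + -3*-1 + 0*18 + 2*-19 = 15
  c_6 = 0*-20 + 2*10 + 0*-10 + -2*-1 + 0*18 + 1*-19 = 3
Expand coordinatewise in base 3:
  c_1 = 21 = 0·3^0 + 1·3^1 + 2·3^2
  c_2 = 10 = 1·3^0 + 0·3^1 + 1·3^2
  c_3 = 8 = 2·3^0 + 2·3^1
  c_4 = 18 = 0·3^0 + 0·3^1 + 2·3^2
  c_5 = 15 = 0·3^0 + 2·3^1 + 1·3^2
  c_6 = 3 = 0·3^0 + 1·3^1
λ_0 = (0, 1, 2, 0, 0, 0)
λ_1 = (1, 0, 2, 0, 2, 1)
λ_2 = (2, 1, 0, 2, 1, 0)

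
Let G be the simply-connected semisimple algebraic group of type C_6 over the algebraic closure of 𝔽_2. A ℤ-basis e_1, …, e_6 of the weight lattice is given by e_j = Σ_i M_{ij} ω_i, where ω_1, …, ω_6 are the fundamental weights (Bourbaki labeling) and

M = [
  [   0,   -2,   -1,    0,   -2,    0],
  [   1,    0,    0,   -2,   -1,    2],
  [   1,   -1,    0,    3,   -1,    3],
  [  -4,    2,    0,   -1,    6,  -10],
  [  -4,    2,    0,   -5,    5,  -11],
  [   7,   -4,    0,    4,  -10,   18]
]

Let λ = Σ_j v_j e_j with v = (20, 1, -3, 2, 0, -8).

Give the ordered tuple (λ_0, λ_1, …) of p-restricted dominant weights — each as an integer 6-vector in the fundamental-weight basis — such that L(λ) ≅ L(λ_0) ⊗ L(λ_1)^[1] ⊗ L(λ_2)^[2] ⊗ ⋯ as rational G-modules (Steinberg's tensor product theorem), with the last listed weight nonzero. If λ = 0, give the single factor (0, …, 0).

((1, 0, 1, 0, 0, 0),)

Change of basis e → ω: c = M·v where v = (20, 1, -3, 2, 0, -8):
  c_1 = 0*20 + -2*1 + -1*-3 + 0*2 + -2*0 + 0*-8 = 1
  c_2 = 1*20 + 0*1 + 0*-3 + -2*2 + -1*0 + 2*-8 = 0
  c_3 = 1*20 + -1*1 + 0*-3 + 3*2 + -1*0 + 3*-8 = 1
  c_4 = -4*20 + 2*1 + 0*-3 + -1*2 + 6*0 + -10*-8 = 0
  c_5 = -4*20 + 2*1 + 0*-3 + -5*2 + 5*0 + -11*-8 = 0
  c_6 = 7*20 + -4*1 + 0*-3 + 4*2 + -10*0 + 18*-8 = 0
p = 2; digits c_i = Σ_j d_{ij}·2^j, 0 ≤ d_{ij} < 2:
  c_1 = 1 = 1·2^0
  c_2 = 0
  c_3 = 1 = 1·2^0
  c_4 = 0
  c_5 = 0
  c_6 = 0
λ_0 = (1, 0, 1, 0, 0, 0)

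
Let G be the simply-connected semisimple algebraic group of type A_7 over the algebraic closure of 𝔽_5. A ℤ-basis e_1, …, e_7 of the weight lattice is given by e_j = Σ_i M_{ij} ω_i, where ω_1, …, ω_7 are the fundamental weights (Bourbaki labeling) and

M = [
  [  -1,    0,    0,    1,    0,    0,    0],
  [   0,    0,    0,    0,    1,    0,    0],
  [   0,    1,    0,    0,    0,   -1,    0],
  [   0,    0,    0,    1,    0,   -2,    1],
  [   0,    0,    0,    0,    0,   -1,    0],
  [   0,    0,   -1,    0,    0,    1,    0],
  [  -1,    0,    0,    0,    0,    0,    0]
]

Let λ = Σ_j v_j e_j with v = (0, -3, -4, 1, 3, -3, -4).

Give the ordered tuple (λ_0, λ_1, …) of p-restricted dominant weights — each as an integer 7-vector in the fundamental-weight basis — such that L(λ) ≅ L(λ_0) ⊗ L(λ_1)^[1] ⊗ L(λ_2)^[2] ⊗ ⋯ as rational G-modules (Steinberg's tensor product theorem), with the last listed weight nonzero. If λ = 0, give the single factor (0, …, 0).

((1, 3, 0, 3, 3, 1, 0),)

ω-coordinates c = M·v, v = (0, -3, -4, 1, 3, -3, -4):
  c_1 = -1*0 + 0*-3 + 0*-4 + 1*1 + 0*3 + 0*-3 + 0*-4 = 1
  c_2 = 0*0 + 0*-3 + 0*-4 + 0*1 + 1*3 + 0*-3 + 0*-4 = 3
  c_3 = 0*0 + 1*-3 + 0*-4 + 0*1 + 0*3 + -1*-3 + 0*-4 = 0
  c_4 = 0*0 + 0*-3 + 0*-4 + 1*1 + 0*3 + -2*-3 + 1*-4 = 3
  c_5 = 0*0 + 0*-3 + 0*-4 + 0*1 + 0*3 + -1*-3 + 0*-4 = 3
  c_6 = 0*0 + 0*-3 + -1*-4 + 0*1 + 0*3 + 1*-3 + 0*-4 = 1
  c_7 = -1*0 + 0*-3 + 0*-4 + 0*1 + 0*3 + 0*-3 + 0*-4 = 0
p = 5; digits c_i = Σ_j d_{ij}·5^j, 0 ≤ d_{ij} < 5:
  c_1 = 1 = 1·5^0
  c_2 = 3 = 3·5^0
  c_3 = 0
  c_4 = 3 = 3·5^0
  c_5 = 3 = 3·5^0
  c_6 = 1 = 1·5^0
  c_7 = 0
Factor λ_0 = (1, 3, 0, 3, 3, 1, 0)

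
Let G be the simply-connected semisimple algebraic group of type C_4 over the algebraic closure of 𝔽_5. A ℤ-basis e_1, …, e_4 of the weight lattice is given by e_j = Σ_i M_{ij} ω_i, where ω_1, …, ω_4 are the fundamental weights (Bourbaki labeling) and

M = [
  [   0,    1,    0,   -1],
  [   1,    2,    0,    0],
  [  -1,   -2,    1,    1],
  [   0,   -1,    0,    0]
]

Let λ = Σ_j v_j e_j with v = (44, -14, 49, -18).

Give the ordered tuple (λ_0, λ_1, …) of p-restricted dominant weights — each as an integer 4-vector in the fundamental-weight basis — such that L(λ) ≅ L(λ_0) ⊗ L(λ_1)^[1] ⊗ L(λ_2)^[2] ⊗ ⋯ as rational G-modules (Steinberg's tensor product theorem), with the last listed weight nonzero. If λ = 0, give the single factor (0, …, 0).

ω-coordinates c = M·v, v = (44, -14, 49, -18):
  c_1 = 0·44 + (1)·(-14) + 0·49 + (-1)·(-18) = 4
  c_2 = 1·44 + (2)·(-14) + 0·49 + (0)·(-18) = 16
  c_3 = (-1)·(44) + (-2)·(-14) + 1·49 + (1)·(-18) = 15
  c_4 = 0·44 + (-1)·(-14) + 0·49 + (0)·(-18) = 14
p = 5; digits c_i = Σ_j d_{ij}·5^j, 0 ≤ d_{ij} < 5:
  c_1 = 4 = 4·5^0
  c_2 = 16 = 1·5^0 + 3·5^1
  c_3 = 15 = 0·5^0 + 3·5^1
  c_4 = 14 = 4·5^0 + 2·5^1
p-restricted factor λ_0 = (4, 1, 0, 4)
p-restricted factor λ_1 = (0, 3, 3, 2)

((4, 1, 0, 4), (0, 3, 3, 2))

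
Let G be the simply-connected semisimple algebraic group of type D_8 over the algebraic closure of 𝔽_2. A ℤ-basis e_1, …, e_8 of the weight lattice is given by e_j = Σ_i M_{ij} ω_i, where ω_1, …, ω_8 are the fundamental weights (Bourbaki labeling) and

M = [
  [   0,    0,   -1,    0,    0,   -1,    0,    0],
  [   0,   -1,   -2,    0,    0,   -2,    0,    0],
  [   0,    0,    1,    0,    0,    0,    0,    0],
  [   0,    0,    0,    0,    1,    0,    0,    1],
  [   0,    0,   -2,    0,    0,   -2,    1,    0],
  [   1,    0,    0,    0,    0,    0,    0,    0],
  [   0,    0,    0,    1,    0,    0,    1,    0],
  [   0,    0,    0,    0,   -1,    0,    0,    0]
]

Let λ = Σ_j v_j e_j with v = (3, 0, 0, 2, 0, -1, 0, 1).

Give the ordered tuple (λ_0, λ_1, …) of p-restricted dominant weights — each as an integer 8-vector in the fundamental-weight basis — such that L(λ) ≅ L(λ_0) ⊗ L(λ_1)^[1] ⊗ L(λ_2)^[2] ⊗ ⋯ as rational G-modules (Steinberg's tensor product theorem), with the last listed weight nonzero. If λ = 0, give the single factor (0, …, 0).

((1, 0, 0, 1, 0, 1, 0, 0), (0, 1, 0, 0, 1, 1, 1, 0))

In the fundamental-weight basis, λ has coordinates c = M·v (v = (3, 0, 0, 2, 0, -1, 0, 1)):
  c_1 = 0*3 + 0*0 + -1*0 + 0*2 + 0*0 + -1*-1 + 0*0 + 0*1 = 1
  c_2 = 0*3 + -1*0 + -2*0 + 0*2 + 0*0 + -2*-1 + 0*0 + 0*1 = 2
  c_3 = 0*3 + 0*0 + 1*0 + 0*2 + 0*0 + 0*-1 + 0*0 + 0*1 = 0
  c_4 = 0*3 + 0*0 + 0*0 + 0*2 + 1*0 + 0*-1 + 0*0 + 1*1 = 1
  c_5 = 0*3 + 0*0 + -2*0 + 0*2 + 0*0 + -2*-1 + 1*0 + 0*1 = 2
  c_6 = 1*3 + 0*0 + 0*0 + 0*2 + 0*0 + 0*-1 + 0*0 + 0*1 = 3
  c_7 = 0*3 + 0*0 + 0*0 + 1*2 + 0*0 + 0*-1 + 1*0 + 0*1 = 2
  c_8 = 0*3 + 0*0 + 0*0 + 0*2 + -1*0 + 0*-1 + 0*0 + 0*1 = 0
Expand coordinatewise in base 2:
  c_1 = 1 = 1·2^0
  c_2 = 2 = 0·2^0 + 1·2^1
  c_3 = 0
  c_4 = 1 = 1·2^0
  c_5 = 2 = 0·2^0 + 1·2^1
  c_6 = 3 = 1·2^0 + 1·2^1
  c_7 = 2 = 0·2^0 + 1·2^1
  c_8 = 0
λ_0 = (1, 0, 0, 1, 0, 1, 0, 0)
λ_1 = (0, 1, 0, 0, 1, 1, 1, 0)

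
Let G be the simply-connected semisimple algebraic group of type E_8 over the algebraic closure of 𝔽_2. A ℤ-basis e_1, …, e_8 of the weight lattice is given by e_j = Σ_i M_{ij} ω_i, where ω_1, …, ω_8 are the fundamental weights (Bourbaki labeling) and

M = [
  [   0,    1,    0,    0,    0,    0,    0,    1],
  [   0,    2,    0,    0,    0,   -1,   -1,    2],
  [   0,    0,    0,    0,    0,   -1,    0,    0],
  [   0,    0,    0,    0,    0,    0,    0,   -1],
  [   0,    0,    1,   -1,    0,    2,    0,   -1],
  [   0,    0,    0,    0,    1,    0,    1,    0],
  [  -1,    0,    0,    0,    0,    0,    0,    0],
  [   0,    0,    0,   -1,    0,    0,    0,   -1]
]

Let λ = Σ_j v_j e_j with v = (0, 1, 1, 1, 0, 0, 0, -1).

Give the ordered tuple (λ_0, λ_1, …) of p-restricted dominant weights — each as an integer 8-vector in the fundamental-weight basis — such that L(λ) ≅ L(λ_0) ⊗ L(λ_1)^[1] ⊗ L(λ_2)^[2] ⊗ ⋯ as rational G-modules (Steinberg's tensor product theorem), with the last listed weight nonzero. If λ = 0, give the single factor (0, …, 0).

((0, 0, 0, 1, 1, 0, 0, 0),)

Change of basis e → ω: c = M·v where v = (0, 1, 1, 1, 0, 0, 0, -1):
  c_1 = 0·0 + 1·1 + 0·1 + 0·1 + 0·0 + 0·0 + 0·0 + (1)·(-1) = 0
  c_2 = 0·0 + 2·1 + 0·1 + 0·1 + 0·0 + (-1)·(0) + (-1)·(0) + (2)·(-1) = 0
  c_3 = 0·0 + 0·1 + 0·1 + 0·1 + 0·0 + (-1)·(0) + 0·0 + (0)·(-1) = 0
  c_4 = 0·0 + 0·1 + 0·1 + 0·1 + 0·0 + 0·0 + 0·0 + (-1)·(-1) = 1
  c_5 = 0·0 + 0·1 + 1·1 + (-1)·(1) + 0·0 + 2·0 + 0·0 + (-1)·(-1) = 1
  c_6 = 0·0 + 0·1 + 0·1 + 0·1 + 1·0 + 0·0 + 1·0 + (0)·(-1) = 0
  c_7 = (-1)·(0) + 0·1 + 0·1 + 0·1 + 0·0 + 0·0 + 0·0 + (0)·(-1) = 0
  c_8 = 0·0 + 0·1 + 0·1 + (-1)·(1) + 0·0 + 0·0 + 0·0 + (-1)·(-1) = 0
p = 2; digits c_i = Σ_j d_{ij}·2^j, 0 ≤ d_{ij} < 2:
  c_1 = 0
  c_2 = 0
  c_3 = 0
  c_4 = 1 = 1·2^0
  c_5 = 1 = 1·2^0
  c_6 = 0
  c_7 = 0
  c_8 = 0
p-restricted factor λ_0 = (0, 0, 0, 1, 1, 0, 0, 0)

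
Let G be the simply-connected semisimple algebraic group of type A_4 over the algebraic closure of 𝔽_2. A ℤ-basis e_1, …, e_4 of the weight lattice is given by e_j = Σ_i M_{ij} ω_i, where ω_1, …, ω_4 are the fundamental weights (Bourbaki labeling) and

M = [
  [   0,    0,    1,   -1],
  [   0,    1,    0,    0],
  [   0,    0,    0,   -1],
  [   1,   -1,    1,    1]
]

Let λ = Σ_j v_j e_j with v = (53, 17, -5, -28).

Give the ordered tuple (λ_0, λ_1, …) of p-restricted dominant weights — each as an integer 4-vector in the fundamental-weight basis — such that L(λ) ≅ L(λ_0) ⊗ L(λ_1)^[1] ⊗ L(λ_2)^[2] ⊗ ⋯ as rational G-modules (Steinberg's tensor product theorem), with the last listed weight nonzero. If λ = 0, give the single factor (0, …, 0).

Converting to the ω-basis (c_i = row i of M dotted with v = (53, 17, -5, -28)):
  c_1 = 0*53 + 0*17 + 1*-5 + -1*-28 = 23
  c_2 = 0*53 + 1*17 + 0*-5 + 0*-28 = 17
  c_3 = 0*53 + 0*17 + 0*-5 + -1*-28 = 28
  c_4 = 1*53 + -1*17 + 1*-5 + 1*-28 = 3
Base-2 expansion of each c_i:
  c_1 = 23 = 1·2^0 + 1·2^1 + 1·2^2 + 0·2^3 + 1·2^4
  c_2 = 17 = 1·2^0 + 0·2^1 + 0·2^2 + 0·2^3 + 1·2^4
  c_3 = 28 = 0·2^0 + 0·2^1 + 1·2^2 + 1·2^3 + 1·2^4
  c_4 = 3 = 1·2^0 + 1·2^1
λ_0 = (1, 1, 0, 1)
λ_1 = (1, 0, 0, 1)
λ_2 = (1, 0, 1, 0)
λ_3 = (0, 0, 1, 0)
λ_4 = (1, 1, 1, 0)

((1, 1, 0, 1), (1, 0, 0, 1), (1, 0, 1, 0), (0, 0, 1, 0), (1, 1, 1, 0))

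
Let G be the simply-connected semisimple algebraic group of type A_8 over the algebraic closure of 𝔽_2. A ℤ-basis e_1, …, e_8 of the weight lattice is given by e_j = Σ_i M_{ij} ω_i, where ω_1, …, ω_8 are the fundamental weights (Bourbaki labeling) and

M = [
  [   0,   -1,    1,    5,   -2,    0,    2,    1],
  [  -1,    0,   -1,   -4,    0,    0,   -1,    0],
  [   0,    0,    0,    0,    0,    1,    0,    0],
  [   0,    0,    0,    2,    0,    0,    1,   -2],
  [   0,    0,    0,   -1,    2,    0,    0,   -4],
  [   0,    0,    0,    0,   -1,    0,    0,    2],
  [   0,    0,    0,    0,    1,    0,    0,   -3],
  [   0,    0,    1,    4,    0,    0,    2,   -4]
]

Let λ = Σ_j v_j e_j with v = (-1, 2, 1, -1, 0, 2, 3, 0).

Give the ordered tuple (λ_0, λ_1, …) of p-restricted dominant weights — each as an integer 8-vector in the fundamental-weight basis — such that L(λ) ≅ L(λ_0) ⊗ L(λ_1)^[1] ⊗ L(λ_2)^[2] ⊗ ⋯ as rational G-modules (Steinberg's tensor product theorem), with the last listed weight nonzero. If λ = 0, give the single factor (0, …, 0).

Converting to the ω-basis (c_i = row i of M dotted with v = (-1, 2, 1, -1, 0, 2, 3, 0)):
  c_1 = (0)·(-1) + (-1)·(2) + (1)·(1) + (5)·(-1) + (-2)·(0) + (0)·(2) + (2)·(3) + (1)·(0) = 0
  c_2 = (-1)·(-1) + (0)·(2) + (-1)·(1) + (-4)·(-1) + (0)·(0) + (0)·(2) + (-1)·(3) + (0)·(0) = 1
  c_3 = (0)·(-1) + (0)·(2) + (0)·(1) + (0)·(-1) + (0)·(0) + (1)·(2) + (0)·(3) + (0)·(0) = 2
  c_4 = (0)·(-1) + (0)·(2) + (0)·(1) + (2)·(-1) + (0)·(0) + (0)·(2) + (1)·(3) + (-2)·(0) = 1
  c_5 = (0)·(-1) + (0)·(2) + (0)·(1) + (-1)·(-1) + (2)·(0) + (0)·(2) + (0)·(3) + (-4)·(0) = 1
  c_6 = (0)·(-1) + (0)·(2) + (0)·(1) + (0)·(-1) + (-1)·(0) + (0)·(2) + (0)·(3) + (2)·(0) = 0
  c_7 = (0)·(-1) + (0)·(2) + (0)·(1) + (0)·(-1) + (1)·(0) + (0)·(2) + (0)·(3) + (-3)·(0) = 0
  c_8 = (0)·(-1) + (0)·(2) + (1)·(1) + (4)·(-1) + (0)·(0) + (0)·(2) + (2)·(3) + (-4)·(0) = 3
Expand coordinatewise in base 2:
  c_1 = 0
  c_2 = 1 = 1·2^0
  c_3 = 2 = 0·2^0 + 1·2^1
  c_4 = 1 = 1·2^0
  c_5 = 1 = 1·2^0
  c_6 = 0
  c_7 = 0
  c_8 = 3 = 1·2^0 + 1·2^1
λ_0 = (0, 1, 0, 1, 1, 0, 0, 1)
λ_1 = (0, 0, 1, 0, 0, 0, 0, 1)

((0, 1, 0, 1, 1, 0, 0, 1), (0, 0, 1, 0, 0, 0, 0, 1))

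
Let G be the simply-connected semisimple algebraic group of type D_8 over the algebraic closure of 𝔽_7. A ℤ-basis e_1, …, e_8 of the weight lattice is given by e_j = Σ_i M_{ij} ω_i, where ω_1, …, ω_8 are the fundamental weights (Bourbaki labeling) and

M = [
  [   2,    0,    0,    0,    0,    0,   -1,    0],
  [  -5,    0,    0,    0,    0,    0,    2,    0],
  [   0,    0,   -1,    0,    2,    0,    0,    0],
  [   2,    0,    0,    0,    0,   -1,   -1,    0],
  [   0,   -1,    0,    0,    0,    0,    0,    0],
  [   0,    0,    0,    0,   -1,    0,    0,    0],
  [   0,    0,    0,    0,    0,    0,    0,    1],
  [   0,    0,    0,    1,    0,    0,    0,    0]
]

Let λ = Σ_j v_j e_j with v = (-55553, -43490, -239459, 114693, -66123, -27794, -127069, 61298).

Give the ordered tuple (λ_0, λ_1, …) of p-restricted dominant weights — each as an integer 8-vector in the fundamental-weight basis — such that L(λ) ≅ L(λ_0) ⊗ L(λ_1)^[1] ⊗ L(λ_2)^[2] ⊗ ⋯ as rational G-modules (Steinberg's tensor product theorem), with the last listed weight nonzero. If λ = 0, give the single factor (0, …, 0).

((3, 2, 1, 0, 6, 1, 6, 5), (5, 1, 0, 0, 3, 3, 6, 4), (3, 6, 4, 4, 5, 5, 4, 2), (4, 5, 4, 1, 0, 3, 3, 5), (6, 2, 2, 4, 4, 6, 4, 5), (0, 1, 6, 2, 2, 3, 3, 6))

Change of basis e → ω: c = M·v where v = (-55553, -43490, -239459, 114693, -66123, -27794, -127069, 61298):
  c_1 = 2*-55553 + 0*-43490 + 0*-239459 + 0*114693 + 0*-66123 + 0*-27794 + -1*-127069 + 0*61298 = 15963
  c_2 = -5*-55553 + 0*-43490 + 0*-239459 + 0*114693 + 0*-66123 + 0*-27794 + 2*-127069 + 0*61298 = 23627
  c_3 = 0*-55553 + 0*-43490 + -1*-239459 + 0*114693 + 2*-66123 + 0*-27794 + 0*-127069 + 0*61298 = 107213
  c_4 = 2*-55553 + 0*-43490 + 0*-239459 + 0*114693 + 0*-66123 + -1*-27794 + -1*-127069 + 0*61298 = 43757
  c_5 = 0*-55553 + -1*-43490 + 0*-239459 + 0*114693 + 0*-66123 + 0*-27794 + 0*-127069 + 0*61298 = 43490
  c_6 = 0*-55553 + 0*-43490 + 0*-239459 + 0*114693 + -1*-66123 + 0*-27794 + 0*-127069 + 0*61298 = 66123
  c_7 = 0*-55553 + 0*-43490 + 0*-239459 + 0*114693 + 0*-66123 + 0*-27794 + 0*-127069 + 1*61298 = 61298
  c_8 = 0*-55553 + 0*-43490 + 0*-239459 + 1*114693 + 0*-66123 + 0*-27794 + 0*-127069 + 0*61298 = 114693
Base-7 expansion of each c_i:
  c_1 = 15963 = 3·7^0 + 5·7^1 + 3·7^2 + 4·7^3 + 6·7^4
  c_2 = 23627 = 2·7^0 + 1·7^1 + 6·7^2 + 5·7^3 + 2·7^4 + 1·7^5
  c_3 = 107213 = 1·7^0 + 0·7^1 + 4·7^2 + 4·7^3 + 2·7^4 + 6·7^5
  c_4 = 43757 = 0·7^0 + 0·7^1 + 4·7^2 + 1·7^3 + 4·7^4 + 2·7^5
  c_5 = 43490 = 6·7^0 + 3·7^1 + 5·7^2 + 0·7^3 + 4·7^4 + 2·7^5
  c_6 = 66123 = 1·7^0 + 3·7^1 + 5·7^2 + 3·7^3 + 6·7^4 + 3·7^5
  c_7 = 61298 = 6·7^0 + 6·7^1 + 4·7^2 + 3·7^3 + 4·7^4 + 3·7^5
  c_8 = 114693 = 5·7^0 + 4·7^1 + 2·7^2 + 5·7^3 + 5·7^4 + 6·7^5
λ_0 = (3, 2, 1, 0, 6, 1, 6, 5)
λ_1 = (5, 1, 0, 0, 3, 3, 6, 4)
λ_2 = (3, 6, 4, 4, 5, 5, 4, 2)
λ_3 = (4, 5, 4, 1, 0, 3, 3, 5)
λ_4 = (6, 2, 2, 4, 4, 6, 4, 5)
λ_5 = (0, 1, 6, 2, 2, 3, 3, 6)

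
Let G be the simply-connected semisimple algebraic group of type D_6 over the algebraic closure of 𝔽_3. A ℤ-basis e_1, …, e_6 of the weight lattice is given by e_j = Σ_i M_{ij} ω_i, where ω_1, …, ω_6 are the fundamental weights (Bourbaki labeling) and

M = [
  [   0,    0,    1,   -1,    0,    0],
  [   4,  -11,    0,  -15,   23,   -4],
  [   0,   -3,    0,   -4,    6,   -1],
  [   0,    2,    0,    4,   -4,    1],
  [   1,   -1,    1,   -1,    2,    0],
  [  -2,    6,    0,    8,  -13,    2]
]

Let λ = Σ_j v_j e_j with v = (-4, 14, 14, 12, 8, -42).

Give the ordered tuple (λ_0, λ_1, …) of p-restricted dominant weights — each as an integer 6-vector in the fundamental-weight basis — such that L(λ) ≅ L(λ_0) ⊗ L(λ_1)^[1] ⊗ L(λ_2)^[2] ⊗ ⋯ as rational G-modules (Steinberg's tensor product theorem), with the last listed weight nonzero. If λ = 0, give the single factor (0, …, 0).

Converting to the ω-basis (c_i = row i of M dotted with v = (-4, 14, 14, 12, 8, -42)):
  c_1 = (0)·(-4) + 0·14 + 1·14 + (-1)·(12) + 0·8 + (0)·(-42) = 2
  c_2 = (4)·(-4) + (-11)·(14) + 0·14 + (-15)·(12) + 23·8 + (-4)·(-42) = 2
  c_3 = (0)·(-4) + (-3)·(14) + 0·14 + (-4)·(12) + 6·8 + (-1)·(-42) = 0
  c_4 = (0)·(-4) + 2·14 + 0·14 + 4·12 + (-4)·(8) + (1)·(-42) = 2
  c_5 = (1)·(-4) + (-1)·(14) + 1·14 + (-1)·(12) + 2·8 + (0)·(-42) = 0
  c_6 = (-2)·(-4) + 6·14 + 0·14 + 8·12 + (-13)·(8) + (2)·(-42) = 0
Expand coordinatewise in base 3:
  c_1 = 2 = 2·3^0
  c_2 = 2 = 2·3^0
  c_3 = 0
  c_4 = 2 = 2·3^0
  c_5 = 0
  c_6 = 0
Factor λ_0 = (2, 2, 0, 2, 0, 0)

((2, 2, 0, 2, 0, 0),)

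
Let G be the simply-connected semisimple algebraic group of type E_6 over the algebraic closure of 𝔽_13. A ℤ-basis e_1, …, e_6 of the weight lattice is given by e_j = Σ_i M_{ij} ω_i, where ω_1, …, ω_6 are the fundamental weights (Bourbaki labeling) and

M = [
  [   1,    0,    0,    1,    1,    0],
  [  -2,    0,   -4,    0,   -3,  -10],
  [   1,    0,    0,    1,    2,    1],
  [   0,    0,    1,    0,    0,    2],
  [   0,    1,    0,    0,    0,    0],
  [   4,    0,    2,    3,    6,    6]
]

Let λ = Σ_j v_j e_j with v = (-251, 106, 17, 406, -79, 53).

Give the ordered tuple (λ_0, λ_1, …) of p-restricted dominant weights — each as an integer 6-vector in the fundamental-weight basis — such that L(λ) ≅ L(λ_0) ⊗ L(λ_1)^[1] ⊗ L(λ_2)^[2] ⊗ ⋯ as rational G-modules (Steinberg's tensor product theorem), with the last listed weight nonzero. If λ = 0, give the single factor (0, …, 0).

((11, 11, 11, 6, 2, 1), (5, 10, 3, 9, 8, 7))

Compute c_i = Σ_j M_{ij} v_j with v = (-251, 106, 17, 406, -79, 53):
  c_1 = (1)·(-251) + 0·106 + 0·17 + 1·406 + (1)·(-79) + 0·53 = 76
  c_2 = (-2)·(-251) + 0·106 + (-4)·(17) + 0·406 + (-3)·(-79) + (-10)·(53) = 141
  c_3 = (1)·(-251) + 0·106 + 0·17 + 1·406 + (2)·(-79) + 1·53 = 50
  c_4 = (0)·(-251) + 0·106 + 1·17 + 0·406 + (0)·(-79) + 2·53 = 123
  c_5 = (0)·(-251) + 1·106 + 0·17 + 0·406 + (0)·(-79) + 0·53 = 106
  c_6 = (4)·(-251) + 0·106 + 2·17 + 3·406 + (6)·(-79) + 6·53 = 92
Base-13 expansion of each c_i:
  c_1 = 76 = 11·13^0 + 5·13^1
  c_2 = 141 = 11·13^0 + 10·13^1
  c_3 = 50 = 11·13^0 + 3·13^1
  c_4 = 123 = 6·13^0 + 9·13^1
  c_5 = 106 = 2·13^0 + 8·13^1
  c_6 = 92 = 1·13^0 + 7·13^1
p-restricted factor λ_0 = (11, 11, 11, 6, 2, 1)
p-restricted factor λ_1 = (5, 10, 3, 9, 8, 7)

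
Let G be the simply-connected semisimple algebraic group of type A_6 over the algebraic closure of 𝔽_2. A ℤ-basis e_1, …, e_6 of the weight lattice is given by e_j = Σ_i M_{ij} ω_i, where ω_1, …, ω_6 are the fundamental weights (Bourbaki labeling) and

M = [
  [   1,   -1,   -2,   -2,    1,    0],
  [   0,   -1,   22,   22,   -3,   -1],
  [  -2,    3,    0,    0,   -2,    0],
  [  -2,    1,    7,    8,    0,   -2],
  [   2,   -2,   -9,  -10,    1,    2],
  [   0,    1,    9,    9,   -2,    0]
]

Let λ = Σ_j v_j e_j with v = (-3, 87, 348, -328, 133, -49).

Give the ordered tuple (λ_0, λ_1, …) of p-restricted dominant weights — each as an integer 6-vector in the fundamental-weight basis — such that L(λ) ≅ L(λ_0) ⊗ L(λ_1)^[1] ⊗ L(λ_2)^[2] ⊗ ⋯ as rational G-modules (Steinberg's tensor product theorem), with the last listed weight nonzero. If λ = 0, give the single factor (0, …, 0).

Converting to the ω-basis (c_i = row i of M dotted with v = (-3, 87, 348, -328, 133, -49)):
  c_1 = (1)·(-3) + (-1)·(87) + (-2)·(348) + (-2)·(-328) + (1)·(133) + (0)·(-49) = 3
  c_2 = (0)·(-3) + (-1)·(87) + (22)·(348) + (22)·(-328) + (-3)·(133) + (-1)·(-49) = 3
  c_3 = (-2)·(-3) + (3)·(87) + (0)·(348) + (0)·(-328) + (-2)·(133) + (0)·(-49) = 1
  c_4 = (-2)·(-3) + (1)·(87) + (7)·(348) + (8)·(-328) + (0)·(133) + (-2)·(-49) = 3
  c_5 = (2)·(-3) + (-2)·(87) + (-9)·(348) + (-10)·(-328) + (1)·(133) + (2)·(-49) = 3
  c_6 = (0)·(-3) + (1)·(87) + (9)·(348) + (9)·(-328) + (-2)·(133) + (0)·(-49) = 1
Base-2 expansion of each c_i:
  c_1 = 3 = 1·2^0 + 1·2^1
  c_2 = 3 = 1·2^0 + 1·2^1
  c_3 = 1 = 1·2^0
  c_4 = 3 = 1·2^0 + 1·2^1
  c_5 = 3 = 1·2^0 + 1·2^1
  c_6 = 1 = 1·2^0
Factor λ_0 = (1, 1, 1, 1, 1, 1)
Factor λ_1 = (1, 1, 0, 1, 1, 0)

((1, 1, 1, 1, 1, 1), (1, 1, 0, 1, 1, 0))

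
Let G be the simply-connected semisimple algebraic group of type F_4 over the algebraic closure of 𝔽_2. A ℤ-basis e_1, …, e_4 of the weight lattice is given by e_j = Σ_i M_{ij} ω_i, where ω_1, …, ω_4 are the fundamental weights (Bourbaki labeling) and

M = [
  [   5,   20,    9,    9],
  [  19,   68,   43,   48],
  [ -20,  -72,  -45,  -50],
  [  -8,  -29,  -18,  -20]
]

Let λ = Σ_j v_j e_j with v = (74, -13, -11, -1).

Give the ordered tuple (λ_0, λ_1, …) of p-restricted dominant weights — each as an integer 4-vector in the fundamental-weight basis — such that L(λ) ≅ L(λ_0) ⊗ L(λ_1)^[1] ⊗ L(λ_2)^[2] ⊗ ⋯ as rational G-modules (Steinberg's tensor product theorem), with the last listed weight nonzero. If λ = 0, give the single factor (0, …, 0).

((0, 1, 1, 1), (1, 0, 0, 1))

ω-coordinates c = M·v, v = (74, -13, -11, -1):
  c_1 = 5*74 + 20*-13 + 9*-11 + 9*-1 = 2
  c_2 = 19*74 + 68*-13 + 43*-11 + 48*-1 = 1
  c_3 = -20*74 + -72*-13 + -45*-11 + -50*-1 = 1
  c_4 = -8*74 + -29*-13 + -18*-11 + -20*-1 = 3
Base-2 expansion of each c_i:
  c_1 = 2 = 0·2^0 + 1·2^1
  c_2 = 1 = 1·2^0
  c_3 = 1 = 1·2^0
  c_4 = 3 = 1·2^0 + 1·2^1
p-restricted factor λ_0 = (0, 1, 1, 1)
p-restricted factor λ_1 = (1, 0, 0, 1)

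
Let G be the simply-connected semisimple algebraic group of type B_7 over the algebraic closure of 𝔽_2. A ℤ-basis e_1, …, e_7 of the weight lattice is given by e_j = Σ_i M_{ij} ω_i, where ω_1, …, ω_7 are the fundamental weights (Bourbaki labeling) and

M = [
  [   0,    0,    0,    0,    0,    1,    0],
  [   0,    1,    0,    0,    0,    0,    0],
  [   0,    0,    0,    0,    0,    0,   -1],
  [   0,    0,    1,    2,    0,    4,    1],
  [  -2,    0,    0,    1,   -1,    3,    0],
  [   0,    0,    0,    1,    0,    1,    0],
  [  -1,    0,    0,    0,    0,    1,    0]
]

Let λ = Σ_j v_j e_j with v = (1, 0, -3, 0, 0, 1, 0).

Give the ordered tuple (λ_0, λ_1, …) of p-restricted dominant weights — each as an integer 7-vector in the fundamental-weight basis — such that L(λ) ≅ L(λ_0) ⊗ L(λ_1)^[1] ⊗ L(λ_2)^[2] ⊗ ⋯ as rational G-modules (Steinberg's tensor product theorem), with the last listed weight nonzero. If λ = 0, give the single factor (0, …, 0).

((1, 0, 0, 1, 1, 1, 0),)

In the fundamental-weight basis, λ has coordinates c = M·v (v = (1, 0, -3, 0, 0, 1, 0)):
  c_1 = 0*1 + 0*0 + 0*-3 + 0*0 + 0*0 + 1*1 + 0*0 = 1
  c_2 = 0*1 + 1*0 + 0*-3 + 0*0 + 0*0 + 0*1 + 0*0 = 0
  c_3 = 0*1 + 0*0 + 0*-3 + 0*0 + 0*0 + 0*1 + -1*0 = 0
  c_4 = 0*1 + 0*0 + 1*-3 + 2*0 + 0*0 + 4*1 + 1*0 = 1
  c_5 = -2*1 + 0*0 + 0*-3 + 1*0 + -1*0 + 3*1 + 0*0 = 1
  c_6 = 0*1 + 0*0 + 0*-3 + 1*0 + 0*0 + 1*1 + 0*0 = 1
  c_7 = -1*1 + 0*0 + 0*-3 + 0*0 + 0*0 + 1*1 + 0*0 = 0
p = 2; digits c_i = Σ_j d_{ij}·2^j, 0 ≤ d_{ij} < 2:
  c_1 = 1 = 1·2^0
  c_2 = 0
  c_3 = 0
  c_4 = 1 = 1·2^0
  c_5 = 1 = 1·2^0
  c_6 = 1 = 1·2^0
  c_7 = 0
p-restricted factor λ_0 = (1, 0, 0, 1, 1, 1, 0)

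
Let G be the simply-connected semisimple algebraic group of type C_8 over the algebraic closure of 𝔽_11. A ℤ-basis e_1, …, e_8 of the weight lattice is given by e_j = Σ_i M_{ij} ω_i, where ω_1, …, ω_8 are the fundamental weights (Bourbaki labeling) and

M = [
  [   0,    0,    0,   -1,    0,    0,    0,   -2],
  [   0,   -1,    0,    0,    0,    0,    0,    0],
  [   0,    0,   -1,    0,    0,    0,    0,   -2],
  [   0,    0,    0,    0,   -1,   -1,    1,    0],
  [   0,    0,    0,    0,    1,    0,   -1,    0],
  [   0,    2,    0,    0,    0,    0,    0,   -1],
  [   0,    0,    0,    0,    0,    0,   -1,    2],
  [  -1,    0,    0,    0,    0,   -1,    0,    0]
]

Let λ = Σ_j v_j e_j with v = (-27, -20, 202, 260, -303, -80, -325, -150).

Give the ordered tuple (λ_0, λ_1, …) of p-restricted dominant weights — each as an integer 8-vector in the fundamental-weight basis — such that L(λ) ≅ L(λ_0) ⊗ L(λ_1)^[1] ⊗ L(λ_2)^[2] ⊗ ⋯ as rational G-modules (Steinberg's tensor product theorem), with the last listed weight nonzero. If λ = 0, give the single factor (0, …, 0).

((7, 9, 10, 3, 0, 0, 3, 8), (3, 1, 8, 5, 2, 10, 2, 9))

ω-coordinates c = M·v, v = (-27, -20, 202, 260, -303, -80, -325, -150):
  c_1 = (0)·(-27) + (0)·(-20) + 0·202 + (-1)·(260) + (0)·(-303) + (0)·(-80) + (0)·(-325) + (-2)·(-150) = 40
  c_2 = (0)·(-27) + (-1)·(-20) + 0·202 + 0·260 + (0)·(-303) + (0)·(-80) + (0)·(-325) + (0)·(-150) = 20
  c_3 = (0)·(-27) + (0)·(-20) + (-1)·(202) + 0·260 + (0)·(-303) + (0)·(-80) + (0)·(-325) + (-2)·(-150) = 98
  c_4 = (0)·(-27) + (0)·(-20) + 0·202 + 0·260 + (-1)·(-303) + (-1)·(-80) + (1)·(-325) + (0)·(-150) = 58
  c_5 = (0)·(-27) + (0)·(-20) + 0·202 + 0·260 + (1)·(-303) + (0)·(-80) + (-1)·(-325) + (0)·(-150) = 22
  c_6 = (0)·(-27) + (2)·(-20) + 0·202 + 0·260 + (0)·(-303) + (0)·(-80) + (0)·(-325) + (-1)·(-150) = 110
  c_7 = (0)·(-27) + (0)·(-20) + 0·202 + 0·260 + (0)·(-303) + (0)·(-80) + (-1)·(-325) + (2)·(-150) = 25
  c_8 = (-1)·(-27) + (0)·(-20) + 0·202 + 0·260 + (0)·(-303) + (-1)·(-80) + (0)·(-325) + (0)·(-150) = 107
Expand coordinatewise in base 11:
  c_1 = 40 = 7·11^0 + 3·11^1
  c_2 = 20 = 9·11^0 + 1·11^1
  c_3 = 98 = 10·11^0 + 8·11^1
  c_4 = 58 = 3·11^0 + 5·11^1
  c_5 = 22 = 0·11^0 + 2·11^1
  c_6 = 110 = 0·11^0 + 10·11^1
  c_7 = 25 = 3·11^0 + 2·11^1
  c_8 = 107 = 8·11^0 + 9·11^1
Factor λ_0 = (7, 9, 10, 3, 0, 0, 3, 8)
Factor λ_1 = (3, 1, 8, 5, 2, 10, 2, 9)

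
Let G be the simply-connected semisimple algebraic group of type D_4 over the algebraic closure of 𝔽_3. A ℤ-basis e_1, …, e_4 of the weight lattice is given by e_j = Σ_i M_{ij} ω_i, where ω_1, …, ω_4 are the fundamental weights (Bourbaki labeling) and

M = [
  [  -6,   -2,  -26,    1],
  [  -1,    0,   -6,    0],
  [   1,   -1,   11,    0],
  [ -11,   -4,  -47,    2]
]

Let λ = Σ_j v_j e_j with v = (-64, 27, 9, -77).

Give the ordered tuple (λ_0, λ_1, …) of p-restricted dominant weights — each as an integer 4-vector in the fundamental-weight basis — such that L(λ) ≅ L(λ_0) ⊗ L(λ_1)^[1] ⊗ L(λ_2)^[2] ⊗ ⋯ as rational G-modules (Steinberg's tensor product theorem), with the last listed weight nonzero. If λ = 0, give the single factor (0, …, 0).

((1, 1, 2, 1), (0, 0, 2, 0), (2, 1, 0, 2))

Change of basis e → ω: c = M·v where v = (-64, 27, 9, -77):
  c_1 = -6*-64 + -2*27 + -26*9 + 1*-77 = 19
  c_2 = -1*-64 + 0*27 + -6*9 + 0*-77 = 10
  c_3 = 1*-64 + -1*27 + 11*9 + 0*-77 = 8
  c_4 = -11*-64 + -4*27 + -47*9 + 2*-77 = 19
Writing each c_i in base p = 3:
  c_1 = 19 = 1·3^0 + 0·3^1 + 2·3^2
  c_2 = 10 = 1·3^0 + 0·3^1 + 1·3^2
  c_3 = 8 = 2·3^0 + 2·3^1
  c_4 = 19 = 1·3^0 + 0·3^1 + 2·3^2
p-restricted factor λ_0 = (1, 1, 2, 1)
p-restricted factor λ_1 = (0, 0, 2, 0)
p-restricted factor λ_2 = (2, 1, 0, 2)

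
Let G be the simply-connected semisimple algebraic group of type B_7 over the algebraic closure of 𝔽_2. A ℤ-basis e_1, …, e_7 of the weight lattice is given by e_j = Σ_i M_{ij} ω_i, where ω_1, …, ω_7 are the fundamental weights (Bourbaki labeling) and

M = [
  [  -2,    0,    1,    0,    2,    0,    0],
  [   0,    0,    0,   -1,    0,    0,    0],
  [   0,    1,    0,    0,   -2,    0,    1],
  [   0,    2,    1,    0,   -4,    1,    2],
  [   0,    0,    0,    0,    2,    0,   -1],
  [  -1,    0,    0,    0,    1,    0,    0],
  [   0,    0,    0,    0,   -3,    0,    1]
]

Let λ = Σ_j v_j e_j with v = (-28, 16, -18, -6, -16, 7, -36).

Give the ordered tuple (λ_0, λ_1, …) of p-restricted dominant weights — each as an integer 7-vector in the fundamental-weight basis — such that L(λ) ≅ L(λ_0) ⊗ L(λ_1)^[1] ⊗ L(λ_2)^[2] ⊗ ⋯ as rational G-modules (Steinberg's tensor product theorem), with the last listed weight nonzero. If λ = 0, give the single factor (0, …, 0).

Compute c_i = Σ_j M_{ij} v_j with v = (-28, 16, -18, -6, -16, 7, -36):
  c_1 = -2*-28 + 0*16 + 1*-18 + 0*-6 + 2*-16 + 0*7 + 0*-36 = 6
  c_2 = 0*-28 + 0*16 + 0*-18 + -1*-6 + 0*-16 + 0*7 + 0*-36 = 6
  c_3 = 0*-28 + 1*16 + 0*-18 + 0*-6 + -2*-16 + 0*7 + 1*-36 = 12
  c_4 = 0*-28 + 2*16 + 1*-18 + 0*-6 + -4*-16 + 1*7 + 2*-36 = 13
  c_5 = 0*-28 + 0*16 + 0*-18 + 0*-6 + 2*-16 + 0*7 + -1*-36 = 4
  c_6 = -1*-28 + 0*16 + 0*-18 + 0*-6 + 1*-16 + 0*7 + 0*-36 = 12
  c_7 = 0*-28 + 0*16 + 0*-18 + 0*-6 + -3*-16 + 0*7 + 1*-36 = 12
Base-2 expansion of each c_i:
  c_1 = 6 = 0·2^0 + 1·2^1 + 1·2^2
  c_2 = 6 = 0·2^0 + 1·2^1 + 1·2^2
  c_3 = 12 = 0·2^0 + 0·2^1 + 1·2^2 + 1·2^3
  c_4 = 13 = 1·2^0 + 0·2^1 + 1·2^2 + 1·2^3
  c_5 = 4 = 0·2^0 + 0·2^1 + 1·2^2
  c_6 = 12 = 0·2^0 + 0·2^1 + 1·2^2 + 1·2^3
  c_7 = 12 = 0·2^0 + 0·2^1 + 1·2^2 + 1·2^3
p-restricted factor λ_0 = (0, 0, 0, 1, 0, 0, 0)
p-restricted factor λ_1 = (1, 1, 0, 0, 0, 0, 0)
p-restricted factor λ_2 = (1, 1, 1, 1, 1, 1, 1)
p-restricted factor λ_3 = (0, 0, 1, 1, 0, 1, 1)

((0, 0, 0, 1, 0, 0, 0), (1, 1, 0, 0, 0, 0, 0), (1, 1, 1, 1, 1, 1, 1), (0, 0, 1, 1, 0, 1, 1))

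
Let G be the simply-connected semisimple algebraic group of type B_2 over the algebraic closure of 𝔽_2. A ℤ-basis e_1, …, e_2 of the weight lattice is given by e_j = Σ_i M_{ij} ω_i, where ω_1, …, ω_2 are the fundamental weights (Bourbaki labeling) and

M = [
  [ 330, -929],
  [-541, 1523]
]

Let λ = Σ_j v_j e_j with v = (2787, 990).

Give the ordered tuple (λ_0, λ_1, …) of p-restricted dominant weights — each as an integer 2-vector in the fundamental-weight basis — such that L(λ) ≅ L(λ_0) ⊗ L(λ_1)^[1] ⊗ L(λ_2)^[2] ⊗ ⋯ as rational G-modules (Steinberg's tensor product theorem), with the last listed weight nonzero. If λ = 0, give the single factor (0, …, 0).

((0, 1), (0, 1))

Change of basis e → ω: c = M·v where v = (2787, 990):
  c_1 = (330)·(2787) + (-929)·(990) = 0
  c_2 = (-541)·(2787) + (1523)·(990) = 3
p = 2; digits c_i = Σ_j d_{ij}·2^j, 0 ≤ d_{ij} < 2:
  c_1 = 0
  c_2 = 3 = 1·2^0 + 1·2^1
Factor λ_0 = (0, 1)
Factor λ_1 = (0, 1)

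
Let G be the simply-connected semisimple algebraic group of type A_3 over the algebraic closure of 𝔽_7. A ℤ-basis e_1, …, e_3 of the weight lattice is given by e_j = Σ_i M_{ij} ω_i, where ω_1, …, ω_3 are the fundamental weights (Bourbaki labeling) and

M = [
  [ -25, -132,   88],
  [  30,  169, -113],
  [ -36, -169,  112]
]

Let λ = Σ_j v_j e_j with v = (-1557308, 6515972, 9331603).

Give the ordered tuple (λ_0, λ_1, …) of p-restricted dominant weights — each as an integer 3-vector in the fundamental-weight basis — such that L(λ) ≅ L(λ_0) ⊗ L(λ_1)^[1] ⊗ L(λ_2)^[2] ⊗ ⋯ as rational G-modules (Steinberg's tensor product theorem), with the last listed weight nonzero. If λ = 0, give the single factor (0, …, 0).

Compute c_i = Σ_j M_{ij} v_j with v = (-1557308, 6515972, 9331603):
  c_1 = (-25)·(-1557308) + (-132)·(6515972) + (88)·(9331603) = 5460
  c_2 = (30)·(-1557308) + (169)·(6515972) + (-113)·(9331603) = 8889
  c_3 = (-36)·(-1557308) + (-169)·(6515972) + (112)·(9331603) = 3356
Writing each c_i in base p = 7:
  c_1 = 5460 = 0·7^0 + 3·7^1 + 6·7^2 + 1·7^3 + 2·7^4
  c_2 = 8889 = 6·7^0 + 2·7^1 + 6·7^2 + 4·7^3 + 3·7^4
  c_3 = 3356 = 3·7^0 + 3·7^1 + 5·7^2 + 2·7^3 + 1·7^4
λ_0 = (0, 6, 3)
λ_1 = (3, 2, 3)
λ_2 = (6, 6, 5)
λ_3 = (1, 4, 2)
λ_4 = (2, 3, 1)

((0, 6, 3), (3, 2, 3), (6, 6, 5), (1, 4, 2), (2, 3, 1))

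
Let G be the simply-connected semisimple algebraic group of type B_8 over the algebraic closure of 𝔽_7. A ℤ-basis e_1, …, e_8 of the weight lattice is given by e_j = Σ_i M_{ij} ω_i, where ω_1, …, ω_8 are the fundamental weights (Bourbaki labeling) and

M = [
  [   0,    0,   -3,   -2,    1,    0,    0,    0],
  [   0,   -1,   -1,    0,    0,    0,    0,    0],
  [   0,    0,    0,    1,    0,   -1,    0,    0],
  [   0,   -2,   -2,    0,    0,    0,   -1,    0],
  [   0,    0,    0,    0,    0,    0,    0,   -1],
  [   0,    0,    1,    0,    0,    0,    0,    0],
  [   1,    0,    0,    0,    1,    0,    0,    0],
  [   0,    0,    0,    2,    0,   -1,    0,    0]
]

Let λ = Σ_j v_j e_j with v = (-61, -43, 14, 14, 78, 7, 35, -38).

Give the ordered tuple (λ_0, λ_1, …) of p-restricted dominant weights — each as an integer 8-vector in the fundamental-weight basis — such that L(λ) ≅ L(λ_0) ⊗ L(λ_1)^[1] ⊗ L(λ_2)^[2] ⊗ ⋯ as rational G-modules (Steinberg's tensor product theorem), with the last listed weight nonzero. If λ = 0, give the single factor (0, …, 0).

ω-coordinates c = M·v, v = (-61, -43, 14, 14, 78, 7, 35, -38):
  c_1 = (0)·(-61) + (0)·(-43) + (-3)·(14) + (-2)·(14) + (1)·(78) + (0)·(7) + (0)·(35) + (0)·(-38) = 8
  c_2 = (0)·(-61) + (-1)·(-43) + (-1)·(14) + (0)·(14) + (0)·(78) + (0)·(7) + (0)·(35) + (0)·(-38) = 29
  c_3 = (0)·(-61) + (0)·(-43) + (0)·(14) + (1)·(14) + (0)·(78) + (-1)·(7) + (0)·(35) + (0)·(-38) = 7
  c_4 = (0)·(-61) + (-2)·(-43) + (-2)·(14) + (0)·(14) + (0)·(78) + (0)·(7) + (-1)·(35) + (0)·(-38) = 23
  c_5 = (0)·(-61) + (0)·(-43) + (0)·(14) + (0)·(14) + (0)·(78) + (0)·(7) + (0)·(35) + (-1)·(-38) = 38
  c_6 = (0)·(-61) + (0)·(-43) + (1)·(14) + (0)·(14) + (0)·(78) + (0)·(7) + (0)·(35) + (0)·(-38) = 14
  c_7 = (1)·(-61) + (0)·(-43) + (0)·(14) + (0)·(14) + (1)·(78) + (0)·(7) + (0)·(35) + (0)·(-38) = 17
  c_8 = (0)·(-61) + (0)·(-43) + (0)·(14) + (2)·(14) + (0)·(78) + (-1)·(7) + (0)·(35) + (0)·(-38) = 21
Base-7 expansion of each c_i:
  c_1 = 8 = 1·7^0 + 1·7^1
  c_2 = 29 = 1·7^0 + 4·7^1
  c_3 = 7 = 0·7^0 + 1·7^1
  c_4 = 23 = 2·7^0 + 3·7^1
  c_5 = 38 = 3·7^0 + 5·7^1
  c_6 = 14 = 0·7^0 + 2·7^1
  c_7 = 17 = 3·7^0 + 2·7^1
  c_8 = 21 = 0·7^0 + 3·7^1
p-restricted factor λ_0 = (1, 1, 0, 2, 3, 0, 3, 0)
p-restricted factor λ_1 = (1, 4, 1, 3, 5, 2, 2, 3)

((1, 1, 0, 2, 3, 0, 3, 0), (1, 4, 1, 3, 5, 2, 2, 3))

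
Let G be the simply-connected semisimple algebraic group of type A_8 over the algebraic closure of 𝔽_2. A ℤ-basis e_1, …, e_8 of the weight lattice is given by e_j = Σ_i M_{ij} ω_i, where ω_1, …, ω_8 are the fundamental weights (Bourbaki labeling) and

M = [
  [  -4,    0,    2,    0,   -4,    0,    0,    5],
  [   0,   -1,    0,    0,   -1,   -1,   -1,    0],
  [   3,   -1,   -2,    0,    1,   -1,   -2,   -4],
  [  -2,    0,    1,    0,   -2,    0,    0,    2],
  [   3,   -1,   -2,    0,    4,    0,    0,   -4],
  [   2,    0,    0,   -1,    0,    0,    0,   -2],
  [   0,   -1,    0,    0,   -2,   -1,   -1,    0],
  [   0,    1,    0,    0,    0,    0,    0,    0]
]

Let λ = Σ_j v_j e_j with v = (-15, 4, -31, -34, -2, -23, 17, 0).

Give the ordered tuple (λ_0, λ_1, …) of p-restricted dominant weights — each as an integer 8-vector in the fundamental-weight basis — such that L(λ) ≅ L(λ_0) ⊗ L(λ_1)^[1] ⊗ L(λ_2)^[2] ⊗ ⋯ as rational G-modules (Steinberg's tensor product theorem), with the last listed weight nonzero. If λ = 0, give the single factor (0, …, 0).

((0, 0, 0, 1, 1, 0, 0, 0), (1, 0, 0, 1, 0, 0, 1, 0), (1, 1, 0, 0, 1, 1, 1, 1))

Converting to the ω-basis (c_i = row i of M dotted with v = (-15, 4, -31, -34, -2, -23, 17, 0)):
  c_1 = (-4)·(-15) + 0·4 + (2)·(-31) + (0)·(-34) + (-4)·(-2) + (0)·(-23) + 0·17 + 5·0 = 6
  c_2 = (0)·(-15) + (-1)·(4) + (0)·(-31) + (0)·(-34) + (-1)·(-2) + (-1)·(-23) + (-1)·(17) + 0·0 = 4
  c_3 = (3)·(-15) + (-1)·(4) + (-2)·(-31) + (0)·(-34) + (1)·(-2) + (-1)·(-23) + (-2)·(17) + (-4)·(0) = 0
  c_4 = (-2)·(-15) + 0·4 + (1)·(-31) + (0)·(-34) + (-2)·(-2) + (0)·(-23) + 0·17 + 2·0 = 3
  c_5 = (3)·(-15) + (-1)·(4) + (-2)·(-31) + (0)·(-34) + (4)·(-2) + (0)·(-23) + 0·17 + (-4)·(0) = 5
  c_6 = (2)·(-15) + 0·4 + (0)·(-31) + (-1)·(-34) + (0)·(-2) + (0)·(-23) + 0·17 + (-2)·(0) = 4
  c_7 = (0)·(-15) + (-1)·(4) + (0)·(-31) + (0)·(-34) + (-2)·(-2) + (-1)·(-23) + (-1)·(17) + 0·0 = 6
  c_8 = (0)·(-15) + 1·4 + (0)·(-31) + (0)·(-34) + (0)·(-2) + (0)·(-23) + 0·17 + 0·0 = 4
p = 2; digits c_i = Σ_j d_{ij}·2^j, 0 ≤ d_{ij} < 2:
  c_1 = 6 = 0·2^0 + 1·2^1 + 1·2^2
  c_2 = 4 = 0·2^0 + 0·2^1 + 1·2^2
  c_3 = 0
  c_4 = 3 = 1·2^0 + 1·2^1
  c_5 = 5 = 1·2^0 + 0·2^1 + 1·2^2
  c_6 = 4 = 0·2^0 + 0·2^1 + 1·2^2
  c_7 = 6 = 0·2^0 + 1·2^1 + 1·2^2
  c_8 = 4 = 0·2^0 + 0·2^1 + 1·2^2
p-restricted factor λ_0 = (0, 0, 0, 1, 1, 0, 0, 0)
p-restricted factor λ_1 = (1, 0, 0, 1, 0, 0, 1, 0)
p-restricted factor λ_2 = (1, 1, 0, 0, 1, 1, 1, 1)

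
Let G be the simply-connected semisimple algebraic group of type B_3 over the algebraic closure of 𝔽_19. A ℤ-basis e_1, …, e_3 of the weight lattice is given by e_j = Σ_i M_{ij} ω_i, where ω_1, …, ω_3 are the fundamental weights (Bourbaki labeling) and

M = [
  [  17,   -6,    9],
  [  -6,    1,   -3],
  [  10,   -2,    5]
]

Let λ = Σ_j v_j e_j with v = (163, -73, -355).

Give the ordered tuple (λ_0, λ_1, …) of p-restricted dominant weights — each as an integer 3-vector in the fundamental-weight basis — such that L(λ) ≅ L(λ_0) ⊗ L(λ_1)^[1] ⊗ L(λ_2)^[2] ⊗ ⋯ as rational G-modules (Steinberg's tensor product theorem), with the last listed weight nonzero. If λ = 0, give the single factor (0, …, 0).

ω-coordinates c = M·v, v = (163, -73, -355):
  c_1 = (17)·(163) + (-6)·(-73) + (9)·(-355) = 14
  c_2 = (-6)·(163) + (1)·(-73) + (-3)·(-355) = 14
  c_3 = (10)·(163) + (-2)·(-73) + (5)·(-355) = 1
Expand coordinatewise in base 19:
  c_1 = 14 = 14·19^0
  c_2 = 14 = 14·19^0
  c_3 = 1 = 1·19^0
λ_0 = (14, 14, 1)

((14, 14, 1),)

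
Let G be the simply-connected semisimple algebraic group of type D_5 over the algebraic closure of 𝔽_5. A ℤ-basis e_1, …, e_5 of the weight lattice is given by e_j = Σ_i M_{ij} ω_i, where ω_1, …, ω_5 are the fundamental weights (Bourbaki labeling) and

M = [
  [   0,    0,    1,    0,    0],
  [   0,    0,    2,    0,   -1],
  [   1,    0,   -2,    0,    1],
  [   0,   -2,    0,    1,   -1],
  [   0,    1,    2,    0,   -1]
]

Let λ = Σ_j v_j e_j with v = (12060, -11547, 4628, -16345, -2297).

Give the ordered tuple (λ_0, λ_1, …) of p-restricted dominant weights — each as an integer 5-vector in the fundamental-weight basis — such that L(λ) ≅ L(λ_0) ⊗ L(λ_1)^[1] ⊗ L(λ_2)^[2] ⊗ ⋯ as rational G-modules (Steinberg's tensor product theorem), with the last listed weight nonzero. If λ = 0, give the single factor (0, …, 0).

((3, 3, 2, 1, 1), (0, 0, 1, 4, 1), (0, 2, 0, 1, 0), (2, 2, 4, 2, 0), (2, 3, 0, 4, 0), (1, 3, 0, 2, 0))

Change of basis e → ω: c = M·v where v = (12060, -11547, 4628, -16345, -2297):
  c_1 = (0)·(12060) + (0)·(-11547) + (1)·(4628) + (0)·(-16345) + (0)·(-2297) = 4628
  c_2 = (0)·(12060) + (0)·(-11547) + (2)·(4628) + (0)·(-16345) + (-1)·(-2297) = 11553
  c_3 = (1)·(12060) + (0)·(-11547) + (-2)·(4628) + (0)·(-16345) + (1)·(-2297) = 507
  c_4 = (0)·(12060) + (-2)·(-11547) + (0)·(4628) + (1)·(-16345) + (-1)·(-2297) = 9046
  c_5 = (0)·(12060) + (1)·(-11547) + (2)·(4628) + (0)·(-16345) + (-1)·(-2297) = 6
Expand coordinatewise in base 5:
  c_1 = 4628 = 3·5^0 + 0·5^1 + 0·5^2 + 2·5^3 + 2·5^4 + 1·5^5
  c_2 = 11553 = 3·5^0 + 0·5^1 + 2·5^2 + 2·5^3 + 3·5^4 + 3·5^5
  c_3 = 507 = 2·5^0 + 1·5^1 + 0·5^2 + 4·5^3
  c_4 = 9046 = 1·5^0 + 4·5^1 + 1·5^2 + 2·5^3 + 4·5^4 + 2·5^5
  c_5 = 6 = 1·5^0 + 1·5^1
λ_0 = (3, 3, 2, 1, 1)
λ_1 = (0, 0, 1, 4, 1)
λ_2 = (0, 2, 0, 1, 0)
λ_3 = (2, 2, 4, 2, 0)
λ_4 = (2, 3, 0, 4, 0)
λ_5 = (1, 3, 0, 2, 0)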